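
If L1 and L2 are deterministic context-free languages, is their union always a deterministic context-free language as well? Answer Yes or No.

No

{aⁿbⁿ : n≥0} and {aⁿb²ⁿ : n≥0} are each accepted by a deterministic PDA (push the a's; pop one per b, respectively one per two b's), but their union U is not. Suppose a DPDA M accepted U. Being deterministic, M has a single run on aⁿb²ⁿ, and since aⁿbⁿ ∈ U that run passes through an accepting configuration right after consuming the prefix aⁿbⁿ and then goes on to accept again after n more b's. Build an ordinary (nondeterministic) PDA M′ that simulates M on a's and b's and, at any moment when M is in an accepting state, may switch to a second mode in which it reads only c's, feeding each c to M as a b; M′ accepts when M does. Then M′ accepts aⁱbʲcᵏ (k≥1) exactly when both aⁱbʲ ∈ U and aⁱbʲ⁺ᵏ ∈ U, and checking the four cases (i=j or j=2i, combined with j+k=i or j+k=2i) leaves only i=j=k: so L(M′) ∩ a*b*c⁺ = {aⁿbⁿcⁿ : n≥1} would be context-free, which it is not (pumping lemma) — contradiction. (The union is an unambiguous CFL; it is determinism, not unambiguity, that fails.)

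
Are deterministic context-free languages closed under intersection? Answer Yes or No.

DCFLs are closed under complement (normalise the DPDA to read all of its input, then flip the verdict). If they were also closed under intersection, De Morgan would make them closed under union; but {aⁿbⁿ : n≥0} and {aⁿb²ⁿ : n≥0} are DCFLs (push the a's; pop one per b, respectively one per two b's) whose union no deterministic PDA accepts: a DPDA for it would have a single run on aⁿb²ⁿ, accepting after the prefix aⁿbⁿ and accepting again after n more b's; an ordinary PDA that simulates it on a's and b's and, at any moment when it is accepting, may switch to reading only a fresh letter c while feeding each c to the simulation as a b, would accept aⁱbʲcᵏ (k≥1) exactly when both aⁱbʲ and aⁱbʲ⁺ᵏ are in the language, i.e. its language intersected with the regular set a*b*c⁺ would be exactly {aⁿbⁿcⁿ : n≥1} — impossible, since context-free languages are closed under intersection with regular sets and {aⁿbⁿcⁿ} is not context-free.

No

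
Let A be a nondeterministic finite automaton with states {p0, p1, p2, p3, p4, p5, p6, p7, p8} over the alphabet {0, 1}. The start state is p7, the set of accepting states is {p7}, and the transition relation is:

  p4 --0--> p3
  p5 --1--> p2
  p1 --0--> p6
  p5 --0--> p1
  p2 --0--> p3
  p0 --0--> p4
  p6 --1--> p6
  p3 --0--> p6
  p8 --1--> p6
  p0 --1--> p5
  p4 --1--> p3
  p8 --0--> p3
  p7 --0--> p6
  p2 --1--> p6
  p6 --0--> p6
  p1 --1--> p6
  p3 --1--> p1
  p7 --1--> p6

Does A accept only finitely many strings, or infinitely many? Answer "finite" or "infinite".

The useful states (reachable from p7 and able to reach an accepting state) are {p7}.
Restricted to these states the transition graph has no cycle, so every accepting path has bounded length and L is finite.

finite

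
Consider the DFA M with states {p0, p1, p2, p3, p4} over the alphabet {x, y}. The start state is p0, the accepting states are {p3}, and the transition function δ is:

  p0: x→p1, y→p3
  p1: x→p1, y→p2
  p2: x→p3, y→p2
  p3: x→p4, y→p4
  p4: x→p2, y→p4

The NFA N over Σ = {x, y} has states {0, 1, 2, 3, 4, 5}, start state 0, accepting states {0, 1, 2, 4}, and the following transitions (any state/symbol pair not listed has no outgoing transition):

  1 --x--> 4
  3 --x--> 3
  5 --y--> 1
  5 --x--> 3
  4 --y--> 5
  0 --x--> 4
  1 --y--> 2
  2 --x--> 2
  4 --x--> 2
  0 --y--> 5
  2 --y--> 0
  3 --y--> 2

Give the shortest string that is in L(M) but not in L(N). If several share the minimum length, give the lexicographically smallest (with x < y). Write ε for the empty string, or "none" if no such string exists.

The string y is accepted by M but not by N.
No shorter string lies in the difference, and y is the lexicographically first length-1 string in L(M) \ L(N).

y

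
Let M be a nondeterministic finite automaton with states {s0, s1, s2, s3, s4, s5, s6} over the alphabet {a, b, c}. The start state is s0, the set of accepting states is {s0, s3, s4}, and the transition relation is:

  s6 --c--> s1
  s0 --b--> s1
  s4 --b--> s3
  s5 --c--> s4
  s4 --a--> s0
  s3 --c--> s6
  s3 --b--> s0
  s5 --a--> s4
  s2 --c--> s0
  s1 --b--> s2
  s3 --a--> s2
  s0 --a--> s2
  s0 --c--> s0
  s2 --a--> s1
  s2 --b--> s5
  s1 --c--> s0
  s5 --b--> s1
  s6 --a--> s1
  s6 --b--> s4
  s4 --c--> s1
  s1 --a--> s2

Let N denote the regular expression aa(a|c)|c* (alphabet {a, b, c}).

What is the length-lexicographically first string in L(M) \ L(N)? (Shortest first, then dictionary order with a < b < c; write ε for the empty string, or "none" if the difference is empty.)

ac

The string ac is accepted by M but not by N.
No shorter string lies in the difference, and ac is the lexicographically first length-2 string in L(M) \ L(N).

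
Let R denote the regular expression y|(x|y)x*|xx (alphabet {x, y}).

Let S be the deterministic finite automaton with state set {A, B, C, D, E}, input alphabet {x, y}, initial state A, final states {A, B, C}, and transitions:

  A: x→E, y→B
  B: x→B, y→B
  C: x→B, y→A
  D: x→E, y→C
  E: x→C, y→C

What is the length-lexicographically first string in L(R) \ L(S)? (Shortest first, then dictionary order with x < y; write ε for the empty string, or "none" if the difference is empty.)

The string x is accepted by R but not by S.
No shorter string lies in the difference, and x is the lexicographically first length-1 string in L(R) \ L(S).

x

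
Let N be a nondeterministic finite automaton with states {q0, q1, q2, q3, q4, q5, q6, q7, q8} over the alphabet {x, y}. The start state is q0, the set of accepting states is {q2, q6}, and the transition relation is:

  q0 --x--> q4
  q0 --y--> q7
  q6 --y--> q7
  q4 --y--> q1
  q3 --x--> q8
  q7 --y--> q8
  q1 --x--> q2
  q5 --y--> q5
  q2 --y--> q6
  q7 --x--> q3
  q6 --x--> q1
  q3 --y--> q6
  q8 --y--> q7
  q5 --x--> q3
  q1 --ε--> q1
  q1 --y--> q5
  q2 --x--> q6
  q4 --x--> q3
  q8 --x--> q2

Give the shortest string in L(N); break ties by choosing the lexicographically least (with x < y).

A breadth-first search from q0 reaches an accepting state first via the path q0 → q4 → q3 → q6 on input xxy.
No string of length < 3 is accepted (BFS exhausts all shorter strings without reaching an accepting state), and xxy is the lexicographically least accepting string of length 3.

xxy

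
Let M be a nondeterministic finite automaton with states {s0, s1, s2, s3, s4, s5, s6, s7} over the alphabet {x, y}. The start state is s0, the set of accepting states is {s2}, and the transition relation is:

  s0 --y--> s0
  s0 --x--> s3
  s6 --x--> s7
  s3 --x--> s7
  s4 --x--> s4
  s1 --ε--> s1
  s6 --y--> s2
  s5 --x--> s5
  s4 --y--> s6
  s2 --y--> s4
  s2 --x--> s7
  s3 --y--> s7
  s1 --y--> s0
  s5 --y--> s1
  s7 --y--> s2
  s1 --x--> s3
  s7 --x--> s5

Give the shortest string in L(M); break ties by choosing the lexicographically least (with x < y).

A breadth-first search from s0 reaches an accepting state first via the path s0 → s3 → s7 → s2 on input xxy.
No string of length < 3 is accepted (BFS exhausts all shorter strings without reaching an accepting state), and xxy is the lexicographically least accepting string of length 3.

xxy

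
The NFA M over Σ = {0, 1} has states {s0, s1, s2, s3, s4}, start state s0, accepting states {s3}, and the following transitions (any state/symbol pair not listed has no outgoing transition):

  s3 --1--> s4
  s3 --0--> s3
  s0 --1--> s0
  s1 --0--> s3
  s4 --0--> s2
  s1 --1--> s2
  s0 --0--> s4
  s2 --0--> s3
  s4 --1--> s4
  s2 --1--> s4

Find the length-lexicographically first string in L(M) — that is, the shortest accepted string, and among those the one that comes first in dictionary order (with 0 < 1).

000

A breadth-first search from s0 reaches an accepting state first via the path s0 → s4 → s2 → s3 on input 000.
No string of length < 3 is accepted (BFS exhausts all shorter strings without reaching an accepting state), and 000 is the lexicographically least accepting string of length 3.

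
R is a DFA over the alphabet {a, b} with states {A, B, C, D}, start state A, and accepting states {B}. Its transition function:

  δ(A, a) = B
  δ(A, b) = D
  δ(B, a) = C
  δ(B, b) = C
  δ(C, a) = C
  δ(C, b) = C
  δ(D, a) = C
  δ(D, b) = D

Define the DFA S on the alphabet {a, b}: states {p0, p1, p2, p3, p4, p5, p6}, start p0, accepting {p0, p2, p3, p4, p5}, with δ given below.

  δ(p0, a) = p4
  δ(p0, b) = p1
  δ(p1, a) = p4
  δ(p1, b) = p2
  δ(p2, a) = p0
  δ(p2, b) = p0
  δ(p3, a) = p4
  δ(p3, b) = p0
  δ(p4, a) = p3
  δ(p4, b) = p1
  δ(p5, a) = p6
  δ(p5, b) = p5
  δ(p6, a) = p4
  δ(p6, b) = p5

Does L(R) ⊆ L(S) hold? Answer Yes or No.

Exploring the product automaton R × S from the start pair (A, p0), following both machines on each input symbol, reaches 10 state pairs: (A, p0), (B, p4), (D, p1), (C, p3), (C, p1), (C, p4), (D, p2), (C, p0), (C, p2), (D, p0).
R accepts in {B} and S accepts in {p0, p2, p3, p4, p5}. The reachable pairs whose R-component is accepting are (B, p4); in each of them the S-component is accepting too, so the product for L(R) \ L(S) (R-component accepting, S-component rejecting) has no reachable accepting pair and the difference is empty.
Hence every string in L(R) is also in L(S).

Yes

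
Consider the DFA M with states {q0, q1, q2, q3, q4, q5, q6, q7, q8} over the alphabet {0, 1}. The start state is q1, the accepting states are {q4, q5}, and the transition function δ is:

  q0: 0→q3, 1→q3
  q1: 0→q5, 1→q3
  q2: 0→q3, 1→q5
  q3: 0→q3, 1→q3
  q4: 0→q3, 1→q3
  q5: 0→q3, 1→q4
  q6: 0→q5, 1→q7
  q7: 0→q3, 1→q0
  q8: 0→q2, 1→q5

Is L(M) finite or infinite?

The useful states (reachable from q1 and able to reach an accepting state) are {q1, q4, q5}.
Restricted to these states the transition graph has no cycle, so every accepting path has bounded length and L is finite.

finite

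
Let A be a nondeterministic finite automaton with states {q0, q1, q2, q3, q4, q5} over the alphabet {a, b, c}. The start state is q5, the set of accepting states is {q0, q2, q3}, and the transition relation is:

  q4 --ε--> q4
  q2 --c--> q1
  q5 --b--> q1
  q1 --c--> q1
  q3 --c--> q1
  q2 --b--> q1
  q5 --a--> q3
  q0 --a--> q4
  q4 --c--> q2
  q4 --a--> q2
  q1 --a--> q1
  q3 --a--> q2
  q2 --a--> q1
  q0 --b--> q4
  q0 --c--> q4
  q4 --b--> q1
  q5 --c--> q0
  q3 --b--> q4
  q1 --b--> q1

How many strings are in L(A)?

11

The useful subgraph on states {q0, q2, q3, q4, q5} is acyclic, so L(A) is finite; the longest accepting path visits 4 useful states, giving maximum string length 3.
Counting accepting paths from q5 by length: 2 of length 1, 1 of length 2, 8 of length 3. Total 11.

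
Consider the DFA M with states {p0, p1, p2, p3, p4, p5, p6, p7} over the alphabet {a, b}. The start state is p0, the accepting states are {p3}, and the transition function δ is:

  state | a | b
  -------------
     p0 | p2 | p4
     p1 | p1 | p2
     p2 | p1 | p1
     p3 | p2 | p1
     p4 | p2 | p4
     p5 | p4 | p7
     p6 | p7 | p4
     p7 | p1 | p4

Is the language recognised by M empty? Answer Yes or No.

The states reachable from the start state are {p0, p1, p2, p4}.
None of the accepting states {p3} is reachable, so no string is accepted and L(M) = ∅.

Yes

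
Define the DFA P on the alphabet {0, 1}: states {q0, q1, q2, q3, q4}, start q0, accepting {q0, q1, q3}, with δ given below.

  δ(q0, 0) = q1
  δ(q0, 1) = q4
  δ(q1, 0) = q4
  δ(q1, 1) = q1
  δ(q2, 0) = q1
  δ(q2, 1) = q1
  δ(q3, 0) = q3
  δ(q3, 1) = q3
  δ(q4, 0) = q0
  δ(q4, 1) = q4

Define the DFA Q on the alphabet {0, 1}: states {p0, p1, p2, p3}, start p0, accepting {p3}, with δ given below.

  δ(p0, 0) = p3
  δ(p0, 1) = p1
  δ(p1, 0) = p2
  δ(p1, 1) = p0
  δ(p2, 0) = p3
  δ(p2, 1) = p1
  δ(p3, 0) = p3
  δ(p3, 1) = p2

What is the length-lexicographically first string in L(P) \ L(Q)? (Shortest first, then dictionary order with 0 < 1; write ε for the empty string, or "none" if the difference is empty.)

The empty string ε is accepted by P but not by Q.
Since ε is the unique shortest string, it is the required witness.

ε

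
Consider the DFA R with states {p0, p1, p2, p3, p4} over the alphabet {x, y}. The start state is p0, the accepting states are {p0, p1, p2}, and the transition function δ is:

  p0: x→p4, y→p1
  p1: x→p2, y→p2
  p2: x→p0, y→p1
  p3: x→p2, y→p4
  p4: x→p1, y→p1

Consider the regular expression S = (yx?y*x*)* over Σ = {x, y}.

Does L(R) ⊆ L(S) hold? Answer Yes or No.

No

The string xx is in L(R) but not in L(S).
So L(R) ⊄ L(S).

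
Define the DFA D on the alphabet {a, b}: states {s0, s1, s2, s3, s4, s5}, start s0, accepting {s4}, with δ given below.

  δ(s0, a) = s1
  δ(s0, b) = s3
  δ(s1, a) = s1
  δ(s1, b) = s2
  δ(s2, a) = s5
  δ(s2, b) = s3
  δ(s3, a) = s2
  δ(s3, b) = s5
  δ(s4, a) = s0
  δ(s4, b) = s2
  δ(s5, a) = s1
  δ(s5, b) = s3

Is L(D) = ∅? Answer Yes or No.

The states reachable from the start state are {s0, s1, s2, s3, s5}.
None of the accepting states {s4} is reachable, so no string is accepted and L(D) = ∅.

Yes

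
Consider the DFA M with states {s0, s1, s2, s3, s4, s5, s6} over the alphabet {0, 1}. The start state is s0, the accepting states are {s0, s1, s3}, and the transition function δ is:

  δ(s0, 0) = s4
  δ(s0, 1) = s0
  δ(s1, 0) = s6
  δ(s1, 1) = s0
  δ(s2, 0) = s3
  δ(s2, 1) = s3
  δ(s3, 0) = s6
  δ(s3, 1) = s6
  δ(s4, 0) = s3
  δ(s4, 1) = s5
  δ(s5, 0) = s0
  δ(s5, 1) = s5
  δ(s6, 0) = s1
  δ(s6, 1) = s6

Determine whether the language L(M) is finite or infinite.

infinite

State s0 is reachable from the start and can reach an accepting state, and it lies on the cycle s0 → s0.
Traversing that cycle any number of times yields accepted strings of unbounded length, so the language is infinite.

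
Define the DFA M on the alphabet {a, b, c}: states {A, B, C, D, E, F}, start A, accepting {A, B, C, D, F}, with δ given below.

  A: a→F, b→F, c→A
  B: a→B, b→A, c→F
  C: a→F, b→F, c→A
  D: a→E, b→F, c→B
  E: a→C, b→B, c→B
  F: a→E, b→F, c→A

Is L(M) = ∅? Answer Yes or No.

No

The empty string ε is accepted: the run A ends in the accepting state A.
Since at least one string is accepted, L(M) is not empty.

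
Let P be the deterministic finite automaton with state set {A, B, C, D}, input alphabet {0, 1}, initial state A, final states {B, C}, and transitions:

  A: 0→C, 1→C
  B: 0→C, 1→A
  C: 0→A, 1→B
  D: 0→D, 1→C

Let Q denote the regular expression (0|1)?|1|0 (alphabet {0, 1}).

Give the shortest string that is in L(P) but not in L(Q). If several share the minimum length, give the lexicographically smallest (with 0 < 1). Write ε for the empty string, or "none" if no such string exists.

The string 01 is accepted by P but not by Q.
No shorter string lies in the difference, and 01 is the lexicographically first length-2 string in L(P) \ L(Q).

01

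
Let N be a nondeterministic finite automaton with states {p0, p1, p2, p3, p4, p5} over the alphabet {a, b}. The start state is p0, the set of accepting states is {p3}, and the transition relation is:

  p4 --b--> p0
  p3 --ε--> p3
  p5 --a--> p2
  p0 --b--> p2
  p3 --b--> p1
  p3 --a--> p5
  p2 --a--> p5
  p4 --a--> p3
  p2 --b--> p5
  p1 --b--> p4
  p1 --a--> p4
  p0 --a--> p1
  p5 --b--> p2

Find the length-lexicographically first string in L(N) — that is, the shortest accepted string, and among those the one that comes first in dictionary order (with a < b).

A breadth-first search from p0 reaches an accepting state first via the path p0 → p1 → p4 → p3 on input aaa.
No string of length < 3 is accepted (BFS exhausts all shorter strings without reaching an accepting state), and aaa is the lexicographically least accepting string of length 3.

aaa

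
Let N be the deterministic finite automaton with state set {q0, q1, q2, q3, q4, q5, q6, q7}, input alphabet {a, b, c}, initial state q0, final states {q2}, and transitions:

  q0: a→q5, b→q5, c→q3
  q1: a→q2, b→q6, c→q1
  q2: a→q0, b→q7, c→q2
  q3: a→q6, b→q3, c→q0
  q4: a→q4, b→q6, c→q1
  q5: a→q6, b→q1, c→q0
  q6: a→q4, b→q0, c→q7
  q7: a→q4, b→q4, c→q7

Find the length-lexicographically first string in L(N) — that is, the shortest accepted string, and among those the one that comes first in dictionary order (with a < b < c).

A breadth-first search from q0 reaches an accepting state first via the path q0 → q5 → q1 → q2 on input aba.
No string of length < 3 is accepted (BFS exhausts all shorter strings without reaching an accepting state), and aba is the lexicographically least accepting string of length 3.

aba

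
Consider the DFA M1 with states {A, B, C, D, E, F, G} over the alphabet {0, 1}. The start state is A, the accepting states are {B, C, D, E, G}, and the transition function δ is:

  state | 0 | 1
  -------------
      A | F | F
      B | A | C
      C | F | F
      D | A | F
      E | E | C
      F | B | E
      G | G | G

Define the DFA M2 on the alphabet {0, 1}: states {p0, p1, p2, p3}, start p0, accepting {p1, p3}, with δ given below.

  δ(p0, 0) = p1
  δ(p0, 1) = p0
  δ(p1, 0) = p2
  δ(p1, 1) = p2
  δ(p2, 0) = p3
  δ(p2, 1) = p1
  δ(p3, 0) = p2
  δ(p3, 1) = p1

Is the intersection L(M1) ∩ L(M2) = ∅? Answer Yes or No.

No

The string 10 is accepted by both M1 and M2.
Hence L(M1) ∩ L(M2) ≠ ∅.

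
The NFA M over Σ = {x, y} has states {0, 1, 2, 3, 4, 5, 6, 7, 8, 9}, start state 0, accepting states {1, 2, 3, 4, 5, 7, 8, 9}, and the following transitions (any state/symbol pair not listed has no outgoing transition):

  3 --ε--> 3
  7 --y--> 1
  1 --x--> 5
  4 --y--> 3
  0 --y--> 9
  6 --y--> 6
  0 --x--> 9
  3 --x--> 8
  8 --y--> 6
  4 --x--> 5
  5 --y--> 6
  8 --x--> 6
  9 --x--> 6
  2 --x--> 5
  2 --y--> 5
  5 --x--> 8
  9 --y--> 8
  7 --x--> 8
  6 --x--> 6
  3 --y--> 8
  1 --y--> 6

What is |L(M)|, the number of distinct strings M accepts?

The useful subgraph on states {0, 8, 9} is acyclic, so L(M) is finite; the longest accepting path visits 3 useful states, giving maximum string length 2.
Counting accepting paths from 0 by length: 2 of length 1, 2 of length 2. Total 4.

4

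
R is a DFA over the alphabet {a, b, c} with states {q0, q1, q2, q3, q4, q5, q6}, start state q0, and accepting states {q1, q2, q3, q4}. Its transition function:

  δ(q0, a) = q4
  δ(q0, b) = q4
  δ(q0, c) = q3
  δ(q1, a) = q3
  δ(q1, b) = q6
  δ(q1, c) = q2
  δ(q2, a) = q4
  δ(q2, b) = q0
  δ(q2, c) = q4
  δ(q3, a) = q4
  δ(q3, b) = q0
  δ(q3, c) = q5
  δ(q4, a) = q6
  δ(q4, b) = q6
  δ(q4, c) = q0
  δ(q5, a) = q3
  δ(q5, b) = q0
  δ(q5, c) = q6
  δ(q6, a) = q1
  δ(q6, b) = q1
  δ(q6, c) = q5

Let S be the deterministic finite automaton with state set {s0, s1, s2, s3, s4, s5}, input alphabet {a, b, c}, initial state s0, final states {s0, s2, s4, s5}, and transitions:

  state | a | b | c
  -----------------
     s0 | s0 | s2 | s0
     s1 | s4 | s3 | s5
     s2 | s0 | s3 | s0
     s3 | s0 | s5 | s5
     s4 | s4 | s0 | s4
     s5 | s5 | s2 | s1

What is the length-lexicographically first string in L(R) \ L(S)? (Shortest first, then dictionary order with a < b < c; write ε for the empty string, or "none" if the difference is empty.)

The string abb is accepted by R but not by S.
No shorter string lies in the difference, and abb is the lexicographically first length-3 string in L(R) \ L(S).

abb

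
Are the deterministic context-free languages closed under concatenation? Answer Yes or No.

No

Take L₁ = {ε, c} (finite, hence regular and DCFL) and L₂ = {c aⁿbⁿ : n≥0} ∪ {cc aⁿb²ⁿ : n≥0} (a DCFL: the number of leading c's tells the DPDA whether to pop one stack symbol per b or per two b's). Then L₁L₂ ∩ cca⁺b* = {cc aⁿbⁿ : n≥1} ∪ {cc aⁿb²ⁿ : n≥1}. If L₁L₂ were a DCFL, so would be this intersection with a regular set, and a DPDA for it started from its configuration after reading cc would accept {aⁿbⁿ : n≥1} ∪ {aⁿb²ⁿ : n≥1}, which no deterministic PDA accepts (a DPDA for it would have a single run on aⁿb²ⁿ, accepting after the prefix aⁿbⁿ and accepting again after n more b's; an ordinary PDA that simulates it on a's and b's and, at any moment when it is accepting, may switch to reading only a fresh letter d while feeding each d to the simulation as a b, would accept aⁱbʲdᵏ (k≥1) exactly when both aⁱbʲ and aⁱbʲ⁺ᵏ are in the language, i.e. its language intersected with the regular set a*b*d⁺ would be exactly {aⁿbⁿdⁿ : n≥1} — impossible, since context-free languages are closed under intersection with regular sets and {aⁿbⁿdⁿ} is not context-free). Hence L₁L₂ is not a DCFL.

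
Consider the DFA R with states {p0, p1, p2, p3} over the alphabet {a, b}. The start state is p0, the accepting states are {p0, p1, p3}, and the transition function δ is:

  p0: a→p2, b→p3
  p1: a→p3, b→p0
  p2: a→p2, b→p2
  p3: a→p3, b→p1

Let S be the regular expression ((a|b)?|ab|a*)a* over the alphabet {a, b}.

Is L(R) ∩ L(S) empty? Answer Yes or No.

The empty string ε is accepted by both R and S.
Hence L(R) ∩ L(S) ≠ ∅.

No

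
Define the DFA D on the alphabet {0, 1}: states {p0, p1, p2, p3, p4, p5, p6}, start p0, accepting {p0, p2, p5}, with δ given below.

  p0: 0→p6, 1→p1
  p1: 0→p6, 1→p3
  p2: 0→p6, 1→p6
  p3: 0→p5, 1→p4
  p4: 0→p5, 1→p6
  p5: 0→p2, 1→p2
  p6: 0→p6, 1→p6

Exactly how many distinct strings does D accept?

The useful subgraph on states {p0, p1, p2, p3, p4, p5} is acyclic, so L(D) is finite; the longest accepting path visits 6 useful states, giving maximum string length 5.
Counting accepting paths from p0 by length: 1 of length 0, 1 of length 3, 3 of length 4, 2 of length 5. Total 7.

7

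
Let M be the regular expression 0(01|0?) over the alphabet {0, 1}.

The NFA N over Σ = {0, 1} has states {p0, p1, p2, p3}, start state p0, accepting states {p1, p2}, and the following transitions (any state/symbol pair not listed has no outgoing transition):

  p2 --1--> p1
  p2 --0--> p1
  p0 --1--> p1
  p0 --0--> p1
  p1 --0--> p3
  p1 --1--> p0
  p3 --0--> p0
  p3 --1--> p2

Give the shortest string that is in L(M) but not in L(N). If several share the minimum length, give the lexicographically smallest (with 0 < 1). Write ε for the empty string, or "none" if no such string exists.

The string 00 is accepted by M but not by N.
No shorter string lies in the difference, and 00 is the lexicographically first length-2 string in L(M) \ L(N).

00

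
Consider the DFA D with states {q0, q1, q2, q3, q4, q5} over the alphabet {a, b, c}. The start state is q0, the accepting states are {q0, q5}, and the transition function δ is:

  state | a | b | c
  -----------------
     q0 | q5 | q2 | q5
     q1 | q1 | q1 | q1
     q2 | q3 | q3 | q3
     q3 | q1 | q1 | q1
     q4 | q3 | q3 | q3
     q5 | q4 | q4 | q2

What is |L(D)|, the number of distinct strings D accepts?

3

The useful subgraph on states {q0, q5} is acyclic, so L(D) is finite; the longest accepting path visits 2 useful states, giving maximum string length 1.
Counting accepting paths from q0 by length: 1 of length 0, 2 of length 1. Total 3.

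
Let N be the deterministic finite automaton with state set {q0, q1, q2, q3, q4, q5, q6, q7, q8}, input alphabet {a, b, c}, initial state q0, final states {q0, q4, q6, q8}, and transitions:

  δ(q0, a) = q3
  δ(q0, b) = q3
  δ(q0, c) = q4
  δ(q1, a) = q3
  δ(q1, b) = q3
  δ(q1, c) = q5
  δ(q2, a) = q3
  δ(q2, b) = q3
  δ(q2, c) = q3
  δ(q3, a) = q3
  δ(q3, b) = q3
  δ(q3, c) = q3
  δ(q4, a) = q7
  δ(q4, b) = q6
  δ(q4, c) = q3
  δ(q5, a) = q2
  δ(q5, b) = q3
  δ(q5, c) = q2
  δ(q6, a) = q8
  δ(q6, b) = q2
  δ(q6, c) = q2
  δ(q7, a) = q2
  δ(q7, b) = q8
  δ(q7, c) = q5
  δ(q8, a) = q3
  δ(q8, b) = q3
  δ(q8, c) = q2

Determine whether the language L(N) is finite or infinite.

finite

The useful states (reachable from q0 and able to reach an accepting state) are {q0, q4, q6, q7, q8}.
Restricted to these states the transition graph has no cycle, so every accepting path has bounded length and L is finite.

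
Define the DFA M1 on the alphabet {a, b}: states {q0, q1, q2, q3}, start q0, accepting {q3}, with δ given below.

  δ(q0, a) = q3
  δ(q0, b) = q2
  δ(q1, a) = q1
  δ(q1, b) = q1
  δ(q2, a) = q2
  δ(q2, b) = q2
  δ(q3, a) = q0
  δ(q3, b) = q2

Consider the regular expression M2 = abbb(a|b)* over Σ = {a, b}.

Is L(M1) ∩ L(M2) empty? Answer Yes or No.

Converting the expression M2 to a DFA (subset construction, then merging equivalent states) gives the minimal DFA with states {r0, r1, r2, r3, r4, r5}, start state r0, accepting states {r5} and transitions r0: a→r1, b→r2; r1: a→r2, b→r3; r2: a→r2, b→r2; r3: a→r2, b→r4; r4: a→r2, b→r5; r5: a→r5, b→r5.
Exploring the product automaton M1 × M2 from the start pair (q0, r0), following both machines on each input symbol, reaches 8 state pairs: (q0, r0), (q3, r1), (q2, r2), (q0, r2), (q2, r3), (q3, r2), (q2, r4), (q2, r5).
M1 accepts in {q3} and M2 accepts in {r5}; no reachable pair has both components accepting, so no string drives both machines to acceptance simultaneously and L(M1) ∩ L(M2) = ∅.
So no string is accepted by both, and the intersection is empty.

Yes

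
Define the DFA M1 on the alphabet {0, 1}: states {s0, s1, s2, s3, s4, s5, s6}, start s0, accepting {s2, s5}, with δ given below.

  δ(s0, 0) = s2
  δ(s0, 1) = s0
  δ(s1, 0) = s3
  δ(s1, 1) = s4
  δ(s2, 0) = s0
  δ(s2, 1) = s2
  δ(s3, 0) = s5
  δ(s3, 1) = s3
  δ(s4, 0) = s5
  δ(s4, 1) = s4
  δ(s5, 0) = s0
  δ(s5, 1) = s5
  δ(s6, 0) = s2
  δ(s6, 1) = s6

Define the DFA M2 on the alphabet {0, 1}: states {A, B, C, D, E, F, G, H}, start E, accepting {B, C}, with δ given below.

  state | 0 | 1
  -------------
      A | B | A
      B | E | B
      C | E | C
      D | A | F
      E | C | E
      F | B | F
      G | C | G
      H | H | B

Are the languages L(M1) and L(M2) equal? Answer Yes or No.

Exploring the product automaton M1 × M2 from the start pair (s0, E), following both machines on each input symbol, reaches 2 state pairs: (s0, E), (s2, C).
M1 accepts in {s2, s5} and M2 accepts in {B, C}. In every reachable pair the two components are either both accepting — (s2, C) — or both non-accepting, so no string is accepted by exactly one of the machines: L(M1) \ L(M2) and L(M2) \ L(M1) are both empty.
Hence every string is accepted by M1 iff it is accepted by M2, and the two languages coincide.

Yes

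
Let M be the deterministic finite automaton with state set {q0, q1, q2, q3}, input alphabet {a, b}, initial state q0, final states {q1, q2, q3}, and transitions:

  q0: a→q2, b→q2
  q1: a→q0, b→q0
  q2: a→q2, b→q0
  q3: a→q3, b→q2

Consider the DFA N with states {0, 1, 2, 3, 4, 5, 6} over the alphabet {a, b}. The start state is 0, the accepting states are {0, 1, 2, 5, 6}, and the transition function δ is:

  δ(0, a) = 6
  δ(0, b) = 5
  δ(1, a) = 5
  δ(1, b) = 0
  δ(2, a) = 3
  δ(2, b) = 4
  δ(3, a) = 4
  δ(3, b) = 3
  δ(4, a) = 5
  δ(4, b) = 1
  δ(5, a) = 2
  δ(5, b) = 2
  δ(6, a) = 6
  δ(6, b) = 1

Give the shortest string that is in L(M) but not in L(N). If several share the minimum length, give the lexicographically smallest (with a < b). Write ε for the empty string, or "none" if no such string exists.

baa

The string baa is accepted by M but not by N.
No shorter string lies in the difference, and baa is the lexicographically first length-3 string in L(M) \ L(N).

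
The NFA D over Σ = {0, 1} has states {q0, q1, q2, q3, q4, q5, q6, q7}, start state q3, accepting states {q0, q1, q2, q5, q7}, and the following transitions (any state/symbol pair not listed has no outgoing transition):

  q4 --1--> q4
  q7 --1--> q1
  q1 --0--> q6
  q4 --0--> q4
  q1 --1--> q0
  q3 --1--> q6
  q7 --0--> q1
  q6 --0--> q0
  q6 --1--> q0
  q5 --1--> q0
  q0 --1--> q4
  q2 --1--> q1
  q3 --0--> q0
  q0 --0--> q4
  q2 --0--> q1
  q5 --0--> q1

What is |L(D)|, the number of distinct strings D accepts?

3

The useful subgraph on states {q0, q3, q6} is acyclic, so L(D) is finite; the longest accepting path visits 3 useful states, giving maximum string length 2.
Counting accepting paths from q3 by length: 1 of length 1, 2 of length 2. Total 3.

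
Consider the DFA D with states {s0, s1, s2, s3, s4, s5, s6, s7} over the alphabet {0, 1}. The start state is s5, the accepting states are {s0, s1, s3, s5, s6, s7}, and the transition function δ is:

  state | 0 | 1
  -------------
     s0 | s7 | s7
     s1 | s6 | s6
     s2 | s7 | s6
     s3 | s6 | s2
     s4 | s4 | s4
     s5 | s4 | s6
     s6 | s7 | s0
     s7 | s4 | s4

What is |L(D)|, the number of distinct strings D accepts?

6

The useful subgraph on states {s0, s5, s6, s7} is acyclic, so L(D) is finite; the longest accepting path visits 4 useful states, giving maximum string length 3.
Counting accepting paths from s5 by length: 1 of length 0, 1 of length 1, 2 of length 2, 2 of length 3. Total 6.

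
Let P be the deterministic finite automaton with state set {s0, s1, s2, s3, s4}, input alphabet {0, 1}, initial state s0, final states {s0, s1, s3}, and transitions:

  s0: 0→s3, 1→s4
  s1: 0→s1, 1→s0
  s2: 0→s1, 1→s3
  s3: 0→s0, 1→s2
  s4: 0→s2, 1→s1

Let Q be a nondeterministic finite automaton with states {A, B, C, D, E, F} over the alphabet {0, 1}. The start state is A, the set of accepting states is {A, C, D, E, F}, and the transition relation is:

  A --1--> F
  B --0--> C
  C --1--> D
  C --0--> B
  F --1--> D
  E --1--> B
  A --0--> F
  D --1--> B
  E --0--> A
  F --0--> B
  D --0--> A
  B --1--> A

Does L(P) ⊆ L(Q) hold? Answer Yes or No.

The string 00 is in L(P) but not in L(Q).
So L(P) ⊄ L(Q).

No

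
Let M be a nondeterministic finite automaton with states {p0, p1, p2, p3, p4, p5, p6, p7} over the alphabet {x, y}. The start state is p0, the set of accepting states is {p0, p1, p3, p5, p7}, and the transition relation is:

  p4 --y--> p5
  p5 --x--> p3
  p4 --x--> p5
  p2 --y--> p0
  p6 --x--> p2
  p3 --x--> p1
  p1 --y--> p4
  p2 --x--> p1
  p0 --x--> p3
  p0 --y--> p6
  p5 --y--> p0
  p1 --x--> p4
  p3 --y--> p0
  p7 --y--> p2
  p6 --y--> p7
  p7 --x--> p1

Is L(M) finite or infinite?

State p0 is reachable from the start and can reach an accepting state, and it lies on the cycle p0 → p3 → p0.
Traversing that cycle any number of times yields accepted strings of unbounded length, so the language is infinite.

infinite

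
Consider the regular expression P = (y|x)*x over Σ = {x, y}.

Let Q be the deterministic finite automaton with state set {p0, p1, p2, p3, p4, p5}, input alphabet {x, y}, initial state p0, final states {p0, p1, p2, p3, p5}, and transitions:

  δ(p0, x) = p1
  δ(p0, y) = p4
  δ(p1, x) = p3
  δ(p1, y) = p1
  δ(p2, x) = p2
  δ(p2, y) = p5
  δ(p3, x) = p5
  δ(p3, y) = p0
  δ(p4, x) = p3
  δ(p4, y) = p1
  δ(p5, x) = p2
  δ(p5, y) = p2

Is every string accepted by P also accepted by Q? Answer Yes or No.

Yes

Converting the expression P to a DFA (subset construction, then merging equivalent states) gives the minimal DFA with states {r0, r1}, start state r0, accepting states {r1} and transitions r0: x→r1, y→r0; r1: x→r1, y→r0.
Exploring the product automaton P × Q from the start pair (r0, p0), following both machines on each input symbol, reaches 9 state pairs: (r0, p0), (r1, p1), (r0, p4), (r1, p3), (r0, p1), (r1, p5), (r1, p2), (r0, p2), (r0, p5).
P accepts in {r1} and Q accepts in {p0, p1, p2, p3, p5}. The reachable pairs whose P-component is accepting are (r1, p1), (r1, p3), (r1, p5), (r1, p2); in each of them the Q-component is accepting too, so the product for L(P) \ L(Q) (P-component accepting, Q-component rejecting) has no reachable accepting pair and the difference is empty.
Hence every string in L(P) is also in L(Q).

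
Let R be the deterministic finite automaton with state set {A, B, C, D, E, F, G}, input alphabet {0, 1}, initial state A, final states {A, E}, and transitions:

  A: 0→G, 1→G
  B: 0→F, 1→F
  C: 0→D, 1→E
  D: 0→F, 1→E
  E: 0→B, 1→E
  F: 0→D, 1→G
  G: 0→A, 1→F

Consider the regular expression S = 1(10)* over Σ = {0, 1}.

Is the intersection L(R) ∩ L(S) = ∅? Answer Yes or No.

Yes

Converting the expression S to a DFA (subset construction, then merging equivalent states) gives the minimal DFA with states {s0, s1, s2, s3}, start state s0, accepting states {s2} and transitions s0: 0→s1, 1→s2; s1: 0→s1, 1→s1; s2: 0→s1, 1→s3; s3: 0→s2, 1→s1.
Exploring the product automaton R × S from the start pair (A, s0), following both machines on each input symbol, reaches 12 state pairs: (A, s0), (G, s1), (G, s2), (A, s1), (F, s1), (F, s3), (D, s1), (D, s2), (E, s1), (E, s3), (B, s1), (B, s2).
R accepts in {A, E} and S accepts in {s2}; no reachable pair has both components accepting, so no string drives both machines to acceptance simultaneously and L(R) ∩ L(S) = ∅.
So no string is accepted by both, and the intersection is empty.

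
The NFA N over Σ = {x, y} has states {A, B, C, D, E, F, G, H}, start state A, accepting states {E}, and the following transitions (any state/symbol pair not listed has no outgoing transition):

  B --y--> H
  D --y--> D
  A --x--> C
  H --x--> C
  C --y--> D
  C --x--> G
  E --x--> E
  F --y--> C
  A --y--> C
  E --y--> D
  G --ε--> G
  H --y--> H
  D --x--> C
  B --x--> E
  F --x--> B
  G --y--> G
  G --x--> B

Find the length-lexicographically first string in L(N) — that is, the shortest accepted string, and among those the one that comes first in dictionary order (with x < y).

xxxx

A breadth-first search from A reaches an accepting state first via the path A → C → G → B → E on input xxxx.
No string of length < 4 is accepted (BFS exhausts all shorter strings without reaching an accepting state), and xxxx is the lexicographically least accepting string of length 4.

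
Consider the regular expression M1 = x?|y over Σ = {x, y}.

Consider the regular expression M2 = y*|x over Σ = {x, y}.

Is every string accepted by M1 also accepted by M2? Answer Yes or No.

Yes

Converting the expression M1 to a DFA (subset construction, then merging equivalent states) gives the minimal DFA with states {r0, r1, r2}, start state r0, accepting states {r0, r1} and transitions r0: x→r1, y→r1; r1: x→r2, y→r2; r2: x→r2, y→r2.
Converting the expression M2 to a DFA (subset construction, then merging equivalent states) gives the minimal DFA with states {t0, t1, t2, t3}, start state t0, accepting states {t0, t1, t2} and transitions t0: x→t1, y→t2; t1: x→t3, y→t3; t2: x→t3, y→t2; t3: x→t3, y→t3.
Exploring the product automaton M1 × M2 from the start pair (r0, t0), following both machines on each input symbol, reaches 5 state pairs: (r0, t0), (r1, t1), (r1, t2), (r2, t3), (r2, t2).
M1 accepts in {r0, r1} and M2 accepts in {t0, t1, t2}. The reachable pairs whose M1-component is accepting are (r0, t0), (r1, t1), (r1, t2); in each of them the M2-component is accepting too, so the product for L(M1) \ L(M2) (M1-component accepting, M2-component rejecting) has no reachable accepting pair and the difference is empty.
Hence every string in L(M1) is also in L(M2).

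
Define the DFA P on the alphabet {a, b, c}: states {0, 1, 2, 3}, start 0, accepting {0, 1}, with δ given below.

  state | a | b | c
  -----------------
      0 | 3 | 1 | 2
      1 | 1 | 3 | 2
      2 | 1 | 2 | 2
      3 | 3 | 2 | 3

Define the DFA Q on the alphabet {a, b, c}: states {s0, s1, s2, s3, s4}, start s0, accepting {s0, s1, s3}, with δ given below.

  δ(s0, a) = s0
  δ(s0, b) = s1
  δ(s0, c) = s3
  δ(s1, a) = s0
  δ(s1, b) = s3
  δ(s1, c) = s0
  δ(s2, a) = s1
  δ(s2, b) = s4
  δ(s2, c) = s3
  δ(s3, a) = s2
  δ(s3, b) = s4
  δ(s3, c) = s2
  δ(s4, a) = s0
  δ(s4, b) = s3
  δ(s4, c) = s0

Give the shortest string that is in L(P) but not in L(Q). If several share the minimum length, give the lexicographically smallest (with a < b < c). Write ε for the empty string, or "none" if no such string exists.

The string ca is accepted by P but not by Q.
No shorter string lies in the difference, and ca is the lexicographically first length-2 string in L(P) \ L(Q).

ca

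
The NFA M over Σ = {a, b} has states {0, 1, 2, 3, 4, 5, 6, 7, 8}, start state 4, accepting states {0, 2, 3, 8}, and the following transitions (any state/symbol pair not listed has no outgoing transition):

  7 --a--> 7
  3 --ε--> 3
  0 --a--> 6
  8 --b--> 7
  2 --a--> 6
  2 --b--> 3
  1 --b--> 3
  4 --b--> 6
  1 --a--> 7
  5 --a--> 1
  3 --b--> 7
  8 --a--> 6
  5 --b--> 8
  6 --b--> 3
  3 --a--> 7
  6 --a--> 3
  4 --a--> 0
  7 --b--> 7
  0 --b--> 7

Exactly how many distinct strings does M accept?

The useful subgraph on states {0, 3, 4, 6} is acyclic, so L(M) is finite; the longest accepting path visits 4 useful states, giving maximum string length 3.
Counting accepting paths from 4 by length: 1 of length 1, 2 of length 2, 2 of length 3. Total 5.

5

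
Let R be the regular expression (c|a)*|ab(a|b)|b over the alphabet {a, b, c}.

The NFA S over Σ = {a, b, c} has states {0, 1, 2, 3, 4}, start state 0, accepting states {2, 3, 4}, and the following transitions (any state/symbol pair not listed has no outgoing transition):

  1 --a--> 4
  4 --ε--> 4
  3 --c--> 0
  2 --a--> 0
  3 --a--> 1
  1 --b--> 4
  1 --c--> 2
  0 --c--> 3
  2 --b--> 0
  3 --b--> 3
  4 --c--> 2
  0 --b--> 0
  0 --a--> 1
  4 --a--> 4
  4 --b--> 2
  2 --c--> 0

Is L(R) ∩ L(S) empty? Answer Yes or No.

The string c is accepted by both R and S.
Hence L(R) ∩ L(S) ≠ ∅.

No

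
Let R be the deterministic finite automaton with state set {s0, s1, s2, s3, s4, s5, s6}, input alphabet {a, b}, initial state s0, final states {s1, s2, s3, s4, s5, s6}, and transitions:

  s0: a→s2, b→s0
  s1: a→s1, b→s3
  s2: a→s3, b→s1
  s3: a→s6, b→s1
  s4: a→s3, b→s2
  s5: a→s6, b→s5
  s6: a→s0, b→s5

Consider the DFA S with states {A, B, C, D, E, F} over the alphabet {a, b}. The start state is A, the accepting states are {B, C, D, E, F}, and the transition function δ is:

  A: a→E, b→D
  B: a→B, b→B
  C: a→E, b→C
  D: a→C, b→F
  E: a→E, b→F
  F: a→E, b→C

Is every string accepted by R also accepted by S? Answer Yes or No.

Yes

Exploring the product automaton R × S from the start pair (s0, A), following both machines on each input symbol, reaches 16 state pairs: (s0, A), (s2, E), (s0, D), (s3, E), (s1, F), (s2, C), (s0, F), (s6, E), (s1, E), (s3, C), (s1, C), (s0, C), (s0, E), (s5, F), (s3, F), (s5, C).
R accepts in {s1, s2, s3, s4, s5, s6} and S accepts in {B, C, D, E, F}. The reachable pairs whose R-component is accepting are (s2, E), (s3, E), (s1, F), (s2, C), (s6, E), (s1, E), (s3, C), (s1, C), (s5, F), (s3, F), (s5, C); in each of them the S-component is accepting too, so the product for L(R) \ L(S) (R-component accepting, S-component rejecting) has no reachable accepting pair and the difference is empty.
Hence every string in L(R) is also in L(S).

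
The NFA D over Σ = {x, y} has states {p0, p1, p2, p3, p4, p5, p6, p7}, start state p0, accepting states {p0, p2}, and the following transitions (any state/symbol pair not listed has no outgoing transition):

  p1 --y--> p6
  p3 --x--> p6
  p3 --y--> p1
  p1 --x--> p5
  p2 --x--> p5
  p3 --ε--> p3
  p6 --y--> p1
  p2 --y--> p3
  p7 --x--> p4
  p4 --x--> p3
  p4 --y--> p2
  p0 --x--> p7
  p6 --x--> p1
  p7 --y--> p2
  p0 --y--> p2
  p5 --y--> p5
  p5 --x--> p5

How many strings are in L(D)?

The useful subgraph on states {p0, p2, p4, p7} is acyclic, so L(D) is finite; the longest accepting path visits 4 useful states, giving maximum string length 3.
Counting accepting paths from p0 by length: 1 of length 0, 1 of length 1, 1 of length 2, 1 of length 3. Total 4.

4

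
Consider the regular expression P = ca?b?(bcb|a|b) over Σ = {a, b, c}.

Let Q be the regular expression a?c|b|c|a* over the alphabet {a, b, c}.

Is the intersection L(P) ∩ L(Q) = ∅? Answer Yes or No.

Converting the expression P to a DFA (subset construction, then merging equivalent states) gives the minimal DFA with states {p0, p1, p2, p3, p4, p5, p6, p7}, start state p0, accepting states {p3, p4, p5, p6} and transitions p0: a→p1, b→p1, c→p2; p1: a→p1, b→p1, c→p1; p2: a→p3, b→p4, c→p1; p3: a→p5, b→p4, c→p1; p4: a→p5, b→p6, c→p7; p5: a→p1, b→p1, c→p1; p6: a→p1, b→p1, c→p7; p7: a→p1, b→p5, c→p1.
Converting the expression Q to a DFA (subset construction, then merging equivalent states) gives the minimal DFA with states {q0, q1, q2, q3, q4}, start state q0, accepting states {q0, q1, q2, q3} and transitions q0: a→q1, b→q2, c→q2; q1: a→q3, b→q4, c→q2; q2: a→q4, b→q4, c→q4; q3: a→q3, b→q4, c→q4; q4: a→q4, b→q4, c→q4.
Exploring the product automaton P × Q from the start pair (p0, q0), following both machines on each input symbol, reaches 11 state pairs: (p0, q0), (p1, q1), (p1, q2), (p2, q2), (p1, q3), (p1, q4), (p3, q4), (p4, q4), (p5, q4), (p6, q4), (p7, q4).
P accepts in {p3, p4, p5, p6} and Q accepts in {q0, q1, q2, q3}; no reachable pair has both components accepting, so no string drives both machines to acceptance simultaneously and L(P) ∩ L(Q) = ∅.
So no string is accepted by both, and the intersection is empty.

Yes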